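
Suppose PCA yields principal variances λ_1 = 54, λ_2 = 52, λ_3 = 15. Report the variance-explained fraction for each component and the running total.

Step 1 — total variance = trace(Sigma) = Σ λ_i = 54 + 52 + 15 = 121.

Step 2 — fraction explained by component i = λ_i / Σ λ:
  PC1: 54/121 = 0.4463
  PC2: 52/121 = 0.4298
  PC3: 15/121 = 0.124

Step 3 — cumulative fraction after k components = (λ_1 + ... + λ_k) / Σ λ:
  k = 1: 54/121 = 0.4463
  k = 2: (54 + 52)/121 = 106/121 = 0.876
  k = 3: (54 + 52 + 15)/121 = 121/121 = 1

Summary (fraction, with percent):

explained: PC1 0.4463 (44.63%), PC2 0.4298 (42.98%), PC3 0.124 (12.4%);  cumulative: 0.4463, 0.876, 1


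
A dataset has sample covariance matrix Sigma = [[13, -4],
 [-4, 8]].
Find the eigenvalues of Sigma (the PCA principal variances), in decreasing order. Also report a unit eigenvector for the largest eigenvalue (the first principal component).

Step 1 — characteristic polynomial of 2×2 Sigma:
  det(Sigma - λI) = λ² - trace · λ + det = 0.
  trace = 13 + 8 = 21, det = 13·8 - (-4)² = 88.
Step 2 — discriminant:
  Δ = trace² - 4·det = 441 - 352 = 89.
Step 3 — eigenvalues:
  λ = (trace ± √Δ)/2 = (21 ± 9.434)/2,
  λ_1 = 15.217,  λ_2 = 5.783.

Step 4 — unit eigenvector for λ_1: solve (Sigma - λ_1 I)v = 0. First row:
  (13 - 15.217)·v_x + (-4)·v_y = 0, i.e. (-2.217)·v_x + (-4)·v_y = 0,
  so v ∝ (b, λ_1 - a) = (-4, 2.217); multiply by -1 so the first entry is positive: u = (4, -2.217).
  ||u|| = √((4)² + (-2.217)²) = √(20.915) ≈ 4.5733,
  v_1 = u/||u|| ≈ (0.8746, -0.4848) (||v_1|| = 1).

λ_1 = 15.217,  λ_2 = 5.783;  v_1 ≈ (0.8746, -0.4848)


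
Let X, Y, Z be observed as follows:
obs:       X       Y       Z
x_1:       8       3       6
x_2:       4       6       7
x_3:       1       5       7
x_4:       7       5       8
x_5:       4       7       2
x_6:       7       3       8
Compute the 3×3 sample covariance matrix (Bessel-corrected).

Step 1 — column means:
  mean(X) = (8 + 4 + 1 + 7 + 4 + 7) / 6 = 31/6 = 5.1667
  mean(Y) = (3 + 6 + 5 + 5 + 7 + 3) / 6 = 29/6 = 4.8333
  mean(Z) = (6 + 7 + 7 + 8 + 2 + 8) / 6 = 38/6 = 6.3333

Step 2 — sample covariance S[i,j] = (1/(n-1)) · Σ_k (x_{k,i} - mean_i) · (x_{k,j} - mean_j), with n-1 = 5.
  S[X,X] = ((2.8333)·(2.8333) + (-1.1667)·(-1.1667) + (-4.1667)·(-4.1667) + (1.8333)·(1.8333) + (-1.1667)·(-1.1667) + (1.8333)·(1.8333)) / 5 = 34.8333/5 = 6.9667
  S[X,Y] = ((2.8333)·(-1.8333) + (-1.1667)·(1.1667) + (-4.1667)·(0.1667) + (1.8333)·(0.1667) + (-1.1667)·(2.1667) + (1.8333)·(-1.8333)) / 5 = -12.8333/5 = -2.5667
  S[X,Z] = ((2.8333)·(-0.3333) + (-1.1667)·(0.6667) + (-4.1667)·(0.6667) + (1.8333)·(1.6667) + (-1.1667)·(-4.3333) + (1.8333)·(1.6667)) / 5 = 6.6667/5 = 1.3333
  S[Y,Y] = ((-1.8333)·(-1.8333) + (1.1667)·(1.1667) + (0.1667)·(0.1667) + (0.1667)·(0.1667) + (2.1667)·(2.1667) + (-1.8333)·(-1.8333)) / 5 = 12.8333/5 = 2.5667
  S[Y,Z] = ((-1.8333)·(-0.3333) + (1.1667)·(0.6667) + (0.1667)·(0.6667) + (0.1667)·(1.6667) + (2.1667)·(-4.3333) + (-1.8333)·(1.6667)) / 5 = -10.6667/5 = -2.1333
  S[Z,Z] = ((-0.3333)·(-0.3333) + (0.6667)·(0.6667) + (0.6667)·(0.6667) + (1.6667)·(1.6667) + (-4.3333)·(-4.3333) + (1.6667)·(1.6667)) / 5 = 25.3333/5 = 5.0667

S is symmetric (S[j,i] = S[i,j]). Assembling:

S = [[6.9667, -2.5667, 1.3333],
 [-2.5667, 2.5667, -2.1333],
 [1.3333, -2.1333, 5.0667]]


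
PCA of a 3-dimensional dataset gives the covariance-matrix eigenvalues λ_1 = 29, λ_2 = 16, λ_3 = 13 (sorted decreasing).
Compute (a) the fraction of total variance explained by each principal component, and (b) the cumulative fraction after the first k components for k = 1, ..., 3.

Step 1 — total variance = trace(Sigma) = Σ λ_i = 29 + 16 + 13 = 58.

Step 2 — fraction explained by component i = λ_i / Σ λ:
  PC1: 29/58 = 0.5
  PC2: 16/58 = 0.2759
  PC3: 13/58 = 0.2241

Step 3 — cumulative fraction after k components = (λ_1 + ... + λ_k) / Σ λ:
  k = 1: 29/58 = 0.5
  k = 2: (29 + 16)/58 = 45/58 = 0.7759
  k = 3: (29 + 16 + 13)/58 = 58/58 = 1

Summary (fraction, with percent):

explained: PC1 0.5 (50%), PC2 0.2759 (27.59%), PC3 0.2241 (22.41%);  cumulative: 0.5, 0.7759, 1


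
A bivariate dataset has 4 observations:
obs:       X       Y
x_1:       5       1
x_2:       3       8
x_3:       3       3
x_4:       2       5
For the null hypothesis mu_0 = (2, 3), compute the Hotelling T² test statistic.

Step 1 — sample mean vector:
  mean(X) = (5 + 3 + 3 + 2) / 4 = 13/4 = 3.25
  mean(Y) = (1 + 8 + 3 + 5) / 4 = 17/4 = 4.25
  x̄ = (3.25, 4.25),  deviation x̄ - mu_0 = (3.25, 4.25) - (2, 3) = (1.25, 1.25).

Step 2 — sample covariance matrix, S[i,j] = (1/(n-1)) · Σ_k (x_{k,i} - mean_i) · (x_{k,j} - mean_j), divisor n-1 = 3:
  S[X,X] = ((1.75)·(1.75) + (-0.25)·(-0.25) + (-0.25)·(-0.25) + (-1.25)·(-1.25)) / 3 = 4.75/3 = 1.5833
  S[X,Y] = ((1.75)·(-3.25) + (-0.25)·(3.75) + (-0.25)·(-1.25) + (-1.25)·(0.75)) / 3 = -7.25/3 = -2.4167
  S[Y,Y] = ((-3.25)·(-3.25) + (3.75)·(3.75) + (-1.25)·(-1.25) + (0.75)·(0.75)) / 3 = 26.75/3 = 8.9167
  S = [[1.5833, -2.4167],
 [-2.4167, 8.9167]].

Step 3 — invert S. det(S) = 1.5833·8.9167 - (-2.4167)² = 8.2778.
  S^{-1} = (1/det) · [[d, -b], [-b, a]] = [[1.0772, 0.2919],
 [0.2919, 0.1913]].

Step 4 — quadratic form (x̄ - mu_0)^T · S^{-1} · (x̄ - mu_0):
  S^{-1} · (x̄ - mu_0) = (1.7114, 0.604),
  (x̄ - mu_0)^T · [...] = (1.25)·(1.7114) + (1.25)·(0.604) = 2.8943.

Step 5 — scale by n: T² = 4 · 2.8943 = 11.5772.

T² ≈ 11.5772


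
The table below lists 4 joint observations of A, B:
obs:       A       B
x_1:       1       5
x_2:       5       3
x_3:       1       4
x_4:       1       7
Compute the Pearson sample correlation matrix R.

Step 1 — column means:
  mean(A) = (1 + 5 + 1 + 1) / 4 = 8/4 = 2
  mean(B) = (5 + 3 + 4 + 7) / 4 = 19/4 = 4.75

Step 2 — sample variances and covariances s[i,j] = (1/(n-1)) · Σ_k (x_{k,i} - mean_i) · (x_{k,j} - mean_j), with n-1 = 3:
  s[A,A] = ((-1)·(-1) + (3)·(3) + (-1)·(-1) + (-1)·(-1)) / 3 = 12/3 = 4
  s[A,B] = ((-1)·(0.25) + (3)·(-1.75) + (-1)·(-0.75) + (-1)·(2.25)) / 3 = -7/3 = -2.3333
  s[B,B] = ((0.25)·(0.25) + (-1.75)·(-1.75) + (-0.75)·(-0.75) + (2.25)·(2.25)) / 3 = 8.75/3 = 2.9167
  Sample standard deviations s_i = √(s[i,i]):
  s(A) = √(4) = 2
  s(B) = √(2.9167) = 1.7078

Step 3 — r_{ij} = s_{ij} / (s_i · s_j):
  r[A,A] = 1 (diagonal).
  r[A,B] = -2.3333 / (2 · 1.7078) = -2.3333 / 3.4157 = -0.6831
  r[B,B] = 1 (diagonal).

R is symmetric with unit diagonal. Assembling:

R = [[1, -0.6831],
 [-0.6831, 1]]


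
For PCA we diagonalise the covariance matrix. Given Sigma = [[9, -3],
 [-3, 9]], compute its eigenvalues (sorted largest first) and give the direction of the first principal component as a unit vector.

Step 1 — characteristic polynomial of 2×2 Sigma:
  det(Sigma - λI) = λ² - trace · λ + det = 0.
  trace = 9 + 9 = 18, det = 9·9 - (-3)² = 72.
Step 2 — discriminant:
  Δ = trace² - 4·det = 324 - 288 = 36.
Step 3 — eigenvalues:
  λ = (trace ± √Δ)/2 = (18 ± 6)/2,
  λ_1 = 12,  λ_2 = 6.

Step 4 — unit eigenvector for λ_1: solve (Sigma - λ_1 I)v = 0. First row:
  (9 - 12)·v_x + (-3)·v_y = 0, i.e. (-3)·v_x + (-3)·v_y = 0,
  so v ∝ (b, λ_1 - a) = (-3, 3); multiply by -1 so the first entry is positive: u = (3, -3).
  ||u|| = √((3)² + (-3)²) = √(18) ≈ 4.2426,
  v_1 = u/||u|| ≈ (0.7071, -0.7071) (||v_1|| = 1).

λ_1 = 12,  λ_2 = 6;  v_1 ≈ (0.7071, -0.7071)


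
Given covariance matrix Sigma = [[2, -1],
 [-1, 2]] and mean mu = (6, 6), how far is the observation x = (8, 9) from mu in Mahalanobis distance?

Step 1 — centre the observation: (x - mu) = (2, 3).

Step 2 — invert Sigma. det(Sigma) = 2·2 - (-1)² = 3.
  Sigma^{-1} = (1/det) · [[d, -b], [-b, a]] = [[0.6667, 0.3333],
 [0.3333, 0.6667]].

Step 3 — form the quadratic (x - mu)^T · Sigma^{-1} · (x - mu):
  Sigma^{-1} · (x - mu) = (2.3333, 2.6667).
  (x - mu)^T · [Sigma^{-1} · (x - mu)] = (2)·(2.3333) + (3)·(2.6667) = 12.6667.

Step 4 — take square root: d = √(12.6667) ≈ 3.559.

d(x, mu) = √(12.6667) ≈ 3.559


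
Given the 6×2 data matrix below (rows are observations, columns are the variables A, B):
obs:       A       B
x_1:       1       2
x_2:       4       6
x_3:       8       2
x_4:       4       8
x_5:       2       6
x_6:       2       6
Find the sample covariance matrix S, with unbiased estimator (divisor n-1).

Step 1 — column means:
  mean(A) = (1 + 4 + 8 + 4 + 2 + 2) / 6 = 21/6 = 3.5
  mean(B) = (2 + 6 + 2 + 8 + 6 + 6) / 6 = 30/6 = 5

Step 2 — sample covariance S[i,j] = (1/(n-1)) · Σ_k (x_{k,i} - mean_i) · (x_{k,j} - mean_j), with n-1 = 5.
  S[A,A] = ((-2.5)·(-2.5) + (0.5)·(0.5) + (4.5)·(4.5) + (0.5)·(0.5) + (-1.5)·(-1.5) + (-1.5)·(-1.5)) / 5 = 31.5/5 = 6.3
  S[A,B] = ((-2.5)·(-3) + (0.5)·(1) + (4.5)·(-3) + (0.5)·(3) + (-1.5)·(1) + (-1.5)·(1)) / 5 = -7/5 = -1.4
  S[B,B] = ((-3)·(-3) + (1)·(1) + (-3)·(-3) + (3)·(3) + (1)·(1) + (1)·(1)) / 5 = 30/5 = 6

S is symmetric (S[j,i] = S[i,j]). Assembling:

S = [[6.3, -1.4],
 [-1.4, 6]]


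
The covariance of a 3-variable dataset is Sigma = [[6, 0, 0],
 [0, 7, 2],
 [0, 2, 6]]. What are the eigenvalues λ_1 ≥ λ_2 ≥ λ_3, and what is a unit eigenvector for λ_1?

Step 1 — characteristic polynomial p(λ) = det(λI - Sigma) = λ³ - tr·λ² + c_1·λ - det, where tr = trace, c_1 = sum of the principal 2×2 minors, det = det(Sigma):
  tr = 6 + 7 + 6 = 19,
  c_1 = (6·7 - (0)²) + (6·6 - (0)²) + (7·6 - (2)²) = 42 + 36 + 38 = 116,
  det = 6·(7·6 - (2)²) - (0)·((0)·6 - (2)·(0)) + (0)·((0)·(2) - 7·(0)) = 6·(38) - (0)·(0) + (0)·(0) = 228.
  So p(λ) = λ³ - 19λ² + 116λ - 228.
Step 2 — look for an integer root (rational root theorem: any rational root is an integer divisor of 228). Testing λ = 6:
  p(6) = 216 - 684 + 696 - 228 = 0  ✓
  Dividing out (λ - 6): p(λ) = (λ - 6)(λ² - 13λ + 38).
Step 3 — remaining eigenvalues from the quadratic λ² - 13λ + 38 = 0:
  Δ = 13² - 4·38 = 169 - 152 = 17,  λ = (13 ± √17)/2 = (13 ± 4.1231)/2 ≈ 8.5616 or 4.4384.
  Sorted: λ_1 = 8.5616,  λ_2 = 6,  λ_3 = 4.4384  (check: sum = 19 = tr ✓).

Step 4 — unit eigenvector for λ_1 ≈ 8.5616: v spans the null space of (Sigma - λ_1 I), whose rows are
  r_1 = (-2.5616, 0, 0),  r_2 = (0, -1.5616, 2),  r_3 = (0, 2, -2.5616).
  v is orthogonal to every row, so take v ∝ r_1 × r_2 = ((0)·(2) - (0)·(-1.5616), (0)·(0) - (-2.5616)·(2), (-2.5616)·(-1.5616) - (0)·(0)) ≈ (0, 5.1231, 4).
  Let u = (0, 5.1231, 4).
  ||u|| = √((0)² + (5.1231)² + (4)²) = √(42.2462) ≈ 6.4997,  v_1 = u/||u|| ≈ (0, 0.7882, 0.6154) (||v_1|| = 1).

λ_1 = 8.5616,  λ_2 = 6,  λ_3 = 4.4384;  v_1 ≈ (0, 0.7882, 0.6154)


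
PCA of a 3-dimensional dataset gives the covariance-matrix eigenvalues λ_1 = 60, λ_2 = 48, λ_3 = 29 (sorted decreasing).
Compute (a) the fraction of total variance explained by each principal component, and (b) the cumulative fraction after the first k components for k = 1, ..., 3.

Step 1 — total variance = trace(Sigma) = Σ λ_i = 60 + 48 + 29 = 137.

Step 2 — fraction explained by component i = λ_i / Σ λ:
  PC1: 60/137 = 0.438
  PC2: 48/137 = 0.3504
  PC3: 29/137 = 0.2117

Step 3 — cumulative fraction after k components = (λ_1 + ... + λ_k) / Σ λ:
  k = 1: 60/137 = 0.438
  k = 2: (60 + 48)/137 = 108/137 = 0.7883
  k = 3: (60 + 48 + 29)/137 = 137/137 = 1

Summary (fraction, with percent):

explained: PC1 0.438 (43.8%), PC2 0.3504 (35.04%), PC3 0.2117 (21.17%);  cumulative: 0.438, 0.7883, 1


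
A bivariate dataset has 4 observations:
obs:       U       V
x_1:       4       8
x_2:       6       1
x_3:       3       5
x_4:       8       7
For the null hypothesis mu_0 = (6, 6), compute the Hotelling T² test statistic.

Step 1 — sample mean vector:
  mean(U) = (4 + 6 + 3 + 8) / 4 = 21/4 = 5.25
  mean(V) = (8 + 1 + 5 + 7) / 4 = 21/4 = 5.25
  x̄ = (5.25, 5.25),  deviation x̄ - mu_0 = (5.25, 5.25) - (6, 6) = (-0.75, -0.75).

Step 2 — sample covariance matrix, S[i,j] = (1/(n-1)) · Σ_k (x_{k,i} - mean_i) · (x_{k,j} - mean_j), divisor n-1 = 3:
  S[U,U] = ((-1.25)·(-1.25) + (0.75)·(0.75) + (-2.25)·(-2.25) + (2.75)·(2.75)) / 3 = 14.75/3 = 4.9167
  S[U,V] = ((-1.25)·(2.75) + (0.75)·(-4.25) + (-2.25)·(-0.25) + (2.75)·(1.75)) / 3 = -1.25/3 = -0.4167
  S[V,V] = ((2.75)·(2.75) + (-4.25)·(-4.25) + (-0.25)·(-0.25) + (1.75)·(1.75)) / 3 = 28.75/3 = 9.5833
  S = [[4.9167, -0.4167],
 [-0.4167, 9.5833]].

Step 3 — invert S. det(S) = 4.9167·9.5833 - (-0.4167)² = 46.9444.
  S^{-1} = (1/det) · [[d, -b], [-b, a]] = [[0.2041, 0.0089],
 [0.0089, 0.1047]].

Step 4 — quadratic form (x̄ - mu_0)^T · S^{-1} · (x̄ - mu_0):
  S^{-1} · (x̄ - mu_0) = (-0.1598, -0.0852),
  (x̄ - mu_0)^T · [...] = (-0.75)·(-0.1598) + (-0.75)·(-0.0852) = 0.1837.

Step 5 — scale by n: T² = 4 · 0.1837 = 0.7349.

T² ≈ 0.7349


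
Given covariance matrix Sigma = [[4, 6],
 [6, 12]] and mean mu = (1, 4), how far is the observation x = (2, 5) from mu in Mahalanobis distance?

Step 1 — centre the observation: (x - mu) = (1, 1).

Step 2 — invert Sigma. det(Sigma) = 4·12 - (6)² = 12.
  Sigma^{-1} = (1/det) · [[d, -b], [-b, a]] = [[1, -0.5],
 [-0.5, 0.3333]].

Step 3 — form the quadratic (x - mu)^T · Sigma^{-1} · (x - mu):
  Sigma^{-1} · (x - mu) = (0.5, -0.1667).
  (x - mu)^T · [Sigma^{-1} · (x - mu)] = (1)·(0.5) + (1)·(-0.1667) = 0.3333.

Step 4 — take square root: d = √(0.3333) ≈ 0.5774.

d(x, mu) = √(0.3333) ≈ 0.5774


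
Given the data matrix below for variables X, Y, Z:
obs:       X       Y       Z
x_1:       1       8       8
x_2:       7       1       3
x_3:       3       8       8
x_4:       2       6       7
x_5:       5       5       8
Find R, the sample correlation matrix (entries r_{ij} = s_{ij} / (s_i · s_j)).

Step 1 — column means:
  mean(X) = (1 + 7 + 3 + 2 + 5) / 5 = 18/5 = 3.6
  mean(Y) = (8 + 1 + 8 + 6 + 5) / 5 = 28/5 = 5.6
  mean(Z) = (8 + 3 + 8 + 7 + 8) / 5 = 34/5 = 6.8

Step 2 — sample variances and covariances s[i,j] = (1/(n-1)) · Σ_k (x_{k,i} - mean_i) · (x_{k,j} - mean_j), with n-1 = 4:
  s[X,X] = ((-2.6)·(-2.6) + (3.4)·(3.4) + (-0.6)·(-0.6) + (-1.6)·(-1.6) + (1.4)·(1.4)) / 4 = 23.2/4 = 5.8
  s[X,Y] = ((-2.6)·(2.4) + (3.4)·(-4.6) + (-0.6)·(2.4) + (-1.6)·(0.4) + (1.4)·(-0.6)) / 4 = -24.8/4 = -6.2
  s[X,Z] = ((-2.6)·(1.2) + (3.4)·(-3.8) + (-0.6)·(1.2) + (-1.6)·(0.2) + (1.4)·(1.2)) / 4 = -15.4/4 = -3.85
  s[Y,Y] = ((2.4)·(2.4) + (-4.6)·(-4.6) + (2.4)·(2.4) + (0.4)·(0.4) + (-0.6)·(-0.6)) / 4 = 33.2/4 = 8.3
  s[Y,Z] = ((2.4)·(1.2) + (-4.6)·(-3.8) + (2.4)·(1.2) + (0.4)·(0.2) + (-0.6)·(1.2)) / 4 = 22.6/4 = 5.65
  s[Z,Z] = ((1.2)·(1.2) + (-3.8)·(-3.8) + (1.2)·(1.2) + (0.2)·(0.2) + (1.2)·(1.2)) / 4 = 18.8/4 = 4.7
  Sample standard deviations s_i = √(s[i,i]):
  s(X) = √(5.8) = 2.4083
  s(Y) = √(8.3) = 2.881
  s(Z) = √(4.7) = 2.1679

Step 3 — r_{ij} = s_{ij} / (s_i · s_j):
  r[X,X] = 1 (diagonal).
  r[X,Y] = -6.2 / (2.4083 · 2.881) = -6.2 / 6.9383 = -0.8936
  r[X,Z] = -3.85 / (2.4083 · 2.1679) = -3.85 / 5.2211 = -0.7374
  r[Y,Y] = 1 (diagonal).
  r[Y,Z] = 5.65 / (2.881 · 2.1679) = 5.65 / 6.2458 = 0.9046
  r[Z,Z] = 1 (diagonal).

R is symmetric with unit diagonal. Assembling:

R = [[1, -0.8936, -0.7374],
 [-0.8936, 1, 0.9046],
 [-0.7374, 0.9046, 1]]


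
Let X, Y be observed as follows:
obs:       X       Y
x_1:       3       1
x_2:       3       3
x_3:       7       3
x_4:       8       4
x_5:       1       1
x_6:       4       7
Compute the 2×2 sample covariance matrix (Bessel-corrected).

Step 1 — column means:
  mean(X) = (3 + 3 + 7 + 8 + 1 + 4) / 6 = 26/6 = 4.3333
  mean(Y) = (1 + 3 + 3 + 4 + 1 + 7) / 6 = 19/6 = 3.1667

Step 2 — sample covariance S[i,j] = (1/(n-1)) · Σ_k (x_{k,i} - mean_i) · (x_{k,j} - mean_j), with n-1 = 5.
  S[X,X] = ((-1.3333)·(-1.3333) + (-1.3333)·(-1.3333) + (2.6667)·(2.6667) + (3.6667)·(3.6667) + (-3.3333)·(-3.3333) + (-0.3333)·(-0.3333)) / 5 = 35.3333/5 = 7.0667
  S[X,Y] = ((-1.3333)·(-2.1667) + (-1.3333)·(-0.1667) + (2.6667)·(-0.1667) + (3.6667)·(0.8333) + (-3.3333)·(-2.1667) + (-0.3333)·(3.8333)) / 5 = 11.6667/5 = 2.3333
  S[Y,Y] = ((-2.1667)·(-2.1667) + (-0.1667)·(-0.1667) + (-0.1667)·(-0.1667) + (0.8333)·(0.8333) + (-2.1667)·(-2.1667) + (3.8333)·(3.8333)) / 5 = 24.8333/5 = 4.9667

S is symmetric (S[j,i] = S[i,j]). Assembling:

S = [[7.0667, 2.3333],
 [2.3333, 4.9667]]


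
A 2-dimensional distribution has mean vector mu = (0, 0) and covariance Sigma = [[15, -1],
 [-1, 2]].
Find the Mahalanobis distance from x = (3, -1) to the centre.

Step 1 — centre the observation: (x - mu) = (3, -1).

Step 2 — invert Sigma. det(Sigma) = 15·2 - (-1)² = 29.
  Sigma^{-1} = (1/det) · [[d, -b], [-b, a]] = [[0.069, 0.0345],
 [0.0345, 0.5172]].

Step 3 — form the quadratic (x - mu)^T · Sigma^{-1} · (x - mu):
  Sigma^{-1} · (x - mu) = (0.1724, -0.4138).
  (x - mu)^T · [Sigma^{-1} · (x - mu)] = (3)·(0.1724) + (-1)·(-0.4138) = 0.931.

Step 4 — take square root: d = √(0.931) ≈ 0.9649.

d(x, mu) = √(0.931) ≈ 0.9649


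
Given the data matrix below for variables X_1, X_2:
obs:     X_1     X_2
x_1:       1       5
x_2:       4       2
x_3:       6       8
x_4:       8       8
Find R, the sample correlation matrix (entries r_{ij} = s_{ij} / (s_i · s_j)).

Step 1 — column means:
  mean(X_1) = (1 + 4 + 6 + 8) / 4 = 19/4 = 4.75
  mean(X_2) = (5 + 2 + 8 + 8) / 4 = 23/4 = 5.75

Step 2 — sample variances and covariances s[i,j] = (1/(n-1)) · Σ_k (x_{k,i} - mean_i) · (x_{k,j} - mean_j), with n-1 = 3:
  s[X_1,X_1] = ((-3.75)·(-3.75) + (-0.75)·(-0.75) + (1.25)·(1.25) + (3.25)·(3.25)) / 3 = 26.75/3 = 8.9167
  s[X_1,X_2] = ((-3.75)·(-0.75) + (-0.75)·(-3.75) + (1.25)·(2.25) + (3.25)·(2.25)) / 3 = 15.75/3 = 5.25
  s[X_2,X_2] = ((-0.75)·(-0.75) + (-3.75)·(-3.75) + (2.25)·(2.25) + (2.25)·(2.25)) / 3 = 24.75/3 = 8.25
  Sample standard deviations s_i = √(s[i,i]):
  s(X_1) = √(8.9167) = 2.9861
  s(X_2) = √(8.25) = 2.8723

Step 3 — r_{ij} = s_{ij} / (s_i · s_j):
  r[X_1,X_1] = 1 (diagonal).
  r[X_1,X_2] = 5.25 / (2.9861 · 2.8723) = 5.25 / 8.5769 = 0.6121
  r[X_2,X_2] = 1 (diagonal).

R is symmetric with unit diagonal. Assembling:

R = [[1, 0.6121],
 [0.6121, 1]]


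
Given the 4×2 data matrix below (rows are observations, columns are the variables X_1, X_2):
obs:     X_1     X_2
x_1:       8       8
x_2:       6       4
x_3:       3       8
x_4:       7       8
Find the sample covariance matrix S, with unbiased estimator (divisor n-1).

Step 1 — column means:
  mean(X_1) = (8 + 6 + 3 + 7) / 4 = 24/4 = 6
  mean(X_2) = (8 + 4 + 8 + 8) / 4 = 28/4 = 7

Step 2 — sample covariance S[i,j] = (1/(n-1)) · Σ_k (x_{k,i} - mean_i) · (x_{k,j} - mean_j), with n-1 = 3.
  S[X_1,X_1] = ((2)·(2) + (0)·(0) + (-3)·(-3) + (1)·(1)) / 3 = 14/3 = 4.6667
  S[X_1,X_2] = ((2)·(1) + (0)·(-3) + (-3)·(1) + (1)·(1)) / 3 = 0/3 = 0
  S[X_2,X_2] = ((1)·(1) + (-3)·(-3) + (1)·(1) + (1)·(1)) / 3 = 12/3 = 4

S is symmetric (S[j,i] = S[i,j]). Assembling:

S = [[4.6667, 0],
 [0, 4]]


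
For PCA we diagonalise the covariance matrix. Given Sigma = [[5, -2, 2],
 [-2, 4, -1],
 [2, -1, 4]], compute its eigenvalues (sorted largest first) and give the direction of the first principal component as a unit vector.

Step 1 — characteristic polynomial p(λ) = det(λI - Sigma) = λ³ - tr·λ² + c_1·λ - det, where tr = trace, c_1 = sum of the principal 2×2 minors, det = det(Sigma):
  tr = 5 + 4 + 4 = 13,
  c_1 = (5·4 - (-2)²) + (5·4 - (2)²) + (4·4 - (-1)²) = 16 + 16 + 15 = 47,
  det = 5·(4·4 - (-1)²) - (-2)·((-2)·4 - (-1)·(2)) + (2)·((-2)·(-1) - 4·(2)) = 5·(15) - (-2)·(-6) + (2)·(-6) = 51.
  So p(λ) = λ³ - 13λ² + 47λ - 51.
Step 2 — look for an integer root (rational root theorem: any rational root is an integer divisor of 51). Testing λ = 3:
  p(3) = 27 - 117 + 141 - 51 = 0  ✓
  Dividing out (λ - 3): p(λ) = (λ - 3)(λ² - 10λ + 17).
Step 3 — remaining eigenvalues from the quadratic λ² - 10λ + 17 = 0:
  Δ = 10² - 4·17 = 100 - 68 = 32,  λ = (10 ± √32)/2 = (10 ± 5.6569)/2 ≈ 7.8284 or 2.1716.
  Sorted: λ_1 = 7.8284,  λ_2 = 3,  λ_3 = 2.1716  (check: sum = 13 = tr ✓).

Step 4 — unit eigenvector for λ_1 ≈ 7.8284: v spans the null space of (Sigma - λ_1 I), whose rows are
  r_1 = (-2.8284, -2, 2),  r_2 = (-2, -3.8284, -1),  r_3 = (2, -1, -3.8284).
  v is orthogonal to every row, so take v ∝ r_1 × r_2 = ((-2)·(-1) - (2)·(-3.8284), (2)·(-2) - (-2.8284)·(-1), (-2.8284)·(-3.8284) - (-2)·(-2)) ≈ (9.6569, -6.8284, 6.8284).
  Let u = (9.6569, -6.8284, 6.8284).
  ||u|| = √((9.6569)² + (-6.8284)² + (6.8284)²) = √(186.5097) ≈ 13.6569,  v_1 = u/||u|| ≈ (0.7071, -0.5, 0.5) (||v_1|| = 1).

λ_1 = 7.8284,  λ_2 = 3,  λ_3 = 2.1716;  v_1 ≈ (0.7071, -0.5, 0.5)


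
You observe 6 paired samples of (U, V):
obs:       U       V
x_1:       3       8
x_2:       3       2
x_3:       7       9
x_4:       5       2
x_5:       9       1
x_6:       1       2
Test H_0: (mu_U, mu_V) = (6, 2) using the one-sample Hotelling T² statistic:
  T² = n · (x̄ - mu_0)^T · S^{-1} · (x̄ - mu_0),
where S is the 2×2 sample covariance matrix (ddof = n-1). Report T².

Step 1 — sample mean vector:
  mean(U) = (3 + 3 + 7 + 5 + 9 + 1) / 6 = 28/6 = 4.6667
  mean(V) = (8 + 2 + 9 + 2 + 1 + 2) / 6 = 24/6 = 4
  x̄ = (4.6667, 4),  deviation x̄ - mu_0 = (4.6667, 4) - (6, 2) = (-1.3333, 2).

Step 2 — sample covariance matrix, S[i,j] = (1/(n-1)) · Σ_k (x_{k,i} - mean_i) · (x_{k,j} - mean_j), divisor n-1 = 5:
  S[U,U] = ((-1.6667)·(-1.6667) + (-1.6667)·(-1.6667) + (2.3333)·(2.3333) + (0.3333)·(0.3333) + (4.3333)·(4.3333) + (-3.6667)·(-3.6667)) / 5 = 43.3333/5 = 8.6667
  S[U,V] = ((-1.6667)·(4) + (-1.6667)·(-2) + (2.3333)·(5) + (0.3333)·(-2) + (4.3333)·(-3) + (-3.6667)·(-2)) / 5 = 2/5 = 0.4
  S[V,V] = ((4)·(4) + (-2)·(-2) + (5)·(5) + (-2)·(-2) + (-3)·(-3) + (-2)·(-2)) / 5 = 62/5 = 12.4
  S = [[8.6667, 0.4],
 [0.4, 12.4]].

Step 3 — invert S. det(S) = 8.6667·12.4 - (0.4)² = 107.3067.
  S^{-1} = (1/det) · [[d, -b], [-b, a]] = [[0.1156, -0.0037],
 [-0.0037, 0.0808]].

Step 4 — quadratic form (x̄ - mu_0)^T · S^{-1} · (x̄ - mu_0):
  S^{-1} · (x̄ - mu_0) = (-0.1615, 0.1665),
  (x̄ - mu_0)^T · [...] = (-1.3333)·(-0.1615) + (2)·(0.1665) = 0.5484.

Step 5 — scale by n: T² = 6 · 0.5484 = 3.2903.

T² ≈ 3.2903


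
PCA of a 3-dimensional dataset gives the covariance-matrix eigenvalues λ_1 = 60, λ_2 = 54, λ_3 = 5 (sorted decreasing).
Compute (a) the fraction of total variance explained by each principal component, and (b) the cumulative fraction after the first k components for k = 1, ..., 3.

Step 1 — total variance = trace(Sigma) = Σ λ_i = 60 + 54 + 5 = 119.

Step 2 — fraction explained by component i = λ_i / Σ λ:
  PC1: 60/119 = 0.5042
  PC2: 54/119 = 0.4538
  PC3: 5/119 = 0.042

Step 3 — cumulative fraction after k components = (λ_1 + ... + λ_k) / Σ λ:
  k = 1: 60/119 = 0.5042
  k = 2: (60 + 54)/119 = 114/119 = 0.958
  k = 3: (60 + 54 + 5)/119 = 119/119 = 1

Summary (fraction, with percent):

explained: PC1 0.5042 (50.42%), PC2 0.4538 (45.38%), PC3 0.042 (4.2%);  cumulative: 0.5042, 0.958, 1


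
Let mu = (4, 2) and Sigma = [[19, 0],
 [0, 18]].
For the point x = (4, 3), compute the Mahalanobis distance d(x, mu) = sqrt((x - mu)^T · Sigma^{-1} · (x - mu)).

Step 1 — centre the observation: (x - mu) = (0, 1).

Step 2 — invert Sigma. det(Sigma) = 19·18 - (0)² = 342.
  Sigma^{-1} = (1/det) · [[d, -b], [-b, a]] = [[0.0526, 0],
 [0, 0.0556]].

Step 3 — form the quadratic (x - mu)^T · Sigma^{-1} · (x - mu):
  Sigma^{-1} · (x - mu) = (0, 0.0556).
  (x - mu)^T · [Sigma^{-1} · (x - mu)] = (0)·(0) + (1)·(0.0556) = 0.0556.

Step 4 — take square root: d = √(0.0556) ≈ 0.2357.

d(x, mu) = √(0.0556) ≈ 0.2357


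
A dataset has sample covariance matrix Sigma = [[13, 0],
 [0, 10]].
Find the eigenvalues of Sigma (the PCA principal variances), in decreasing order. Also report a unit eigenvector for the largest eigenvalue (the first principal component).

Step 1 — characteristic polynomial of 2×2 Sigma:
  det(Sigma - λI) = λ² - trace · λ + det = 0.
  trace = 13 + 10 = 23, det = 13·10 - (0)² = 130.
Step 2 — discriminant:
  Δ = trace² - 4·det = 529 - 520 = 9.
Step 3 — eigenvalues:
  λ = (trace ± √Δ)/2 = (23 ± 3)/2,
  λ_1 = 13,  λ_2 = 10.

Step 4 — unit eigenvector for λ_1: Sigma is diagonal, so its eigenvectors are the coordinate axes. λ_1 = 13 is the diagonal entry on the first coordinate axis, hence
  v_1 = (1, 0) (||v_1|| = 1).

λ_1 = 13,  λ_2 = 10;  v_1 ≈ (1, 0)


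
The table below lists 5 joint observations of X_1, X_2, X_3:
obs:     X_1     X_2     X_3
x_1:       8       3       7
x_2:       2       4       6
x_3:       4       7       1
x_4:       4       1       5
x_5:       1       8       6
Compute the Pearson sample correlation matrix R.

Step 1 — column means:
  mean(X_1) = (8 + 2 + 4 + 4 + 1) / 5 = 19/5 = 3.8
  mean(X_2) = (3 + 4 + 7 + 1 + 8) / 5 = 23/5 = 4.6
  mean(X_3) = (7 + 6 + 1 + 5 + 6) / 5 = 25/5 = 5

Step 2 — sample variances and covariances s[i,j] = (1/(n-1)) · Σ_k (x_{k,i} - mean_i) · (x_{k,j} - mean_j), with n-1 = 4:
  s[X_1,X_1] = ((4.2)·(4.2) + (-1.8)·(-1.8) + (0.2)·(0.2) + (0.2)·(0.2) + (-2.8)·(-2.8)) / 4 = 28.8/4 = 7.2
  s[X_1,X_2] = ((4.2)·(-1.6) + (-1.8)·(-0.6) + (0.2)·(2.4) + (0.2)·(-3.6) + (-2.8)·(3.4)) / 4 = -15.4/4 = -3.85
  s[X_1,X_3] = ((4.2)·(2) + (-1.8)·(1) + (0.2)·(-4) + (0.2)·(0) + (-2.8)·(1)) / 4 = 3/4 = 0.75
  s[X_2,X_2] = ((-1.6)·(-1.6) + (-0.6)·(-0.6) + (2.4)·(2.4) + (-3.6)·(-3.6) + (3.4)·(3.4)) / 4 = 33.2/4 = 8.3
  s[X_2,X_3] = ((-1.6)·(2) + (-0.6)·(1) + (2.4)·(-4) + (-3.6)·(0) + (3.4)·(1)) / 4 = -10/4 = -2.5
  s[X_3,X_3] = ((2)·(2) + (1)·(1) + (-4)·(-4) + (0)·(0) + (1)·(1)) / 4 = 22/4 = 5.5
  Sample standard deviations s_i = √(s[i,i]):
  s(X_1) = √(7.2) = 2.6833
  s(X_2) = √(8.3) = 2.881
  s(X_3) = √(5.5) = 2.3452

Step 3 — r_{ij} = s_{ij} / (s_i · s_j):
  r[X_1,X_1] = 1 (diagonal).
  r[X_1,X_2] = -3.85 / (2.6833 · 2.881) = -3.85 / 7.7305 = -0.498
  r[X_1,X_3] = 0.75 / (2.6833 · 2.3452) = 0.75 / 6.2929 = 0.1192
  r[X_2,X_2] = 1 (diagonal).
  r[X_2,X_3] = -2.5 / (2.881 · 2.3452) = -2.5 / 6.7565 = -0.37
  r[X_3,X_3] = 1 (diagonal).

R is symmetric with unit diagonal. Assembling:

R = [[1, -0.498, 0.1192],
 [-0.498, 1, -0.37],
 [0.1192, -0.37, 1]]


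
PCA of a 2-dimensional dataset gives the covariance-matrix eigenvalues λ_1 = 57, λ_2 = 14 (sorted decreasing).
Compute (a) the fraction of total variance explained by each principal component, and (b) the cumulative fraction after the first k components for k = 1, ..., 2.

Step 1 — total variance = trace(Sigma) = Σ λ_i = 57 + 14 = 71.

Step 2 — fraction explained by component i = λ_i / Σ λ:
  PC1: 57/71 = 0.8028
  PC2: 14/71 = 0.1972

Step 3 — cumulative fraction after k components = (λ_1 + ... + λ_k) / Σ λ:
  k = 1: 57/71 = 0.8028
  k = 2: (57 + 14)/71 = 71/71 = 1

Summary (fraction, with percent):

explained: PC1 0.8028 (80.28%), PC2 0.1972 (19.72%);  cumulative: 0.8028, 1


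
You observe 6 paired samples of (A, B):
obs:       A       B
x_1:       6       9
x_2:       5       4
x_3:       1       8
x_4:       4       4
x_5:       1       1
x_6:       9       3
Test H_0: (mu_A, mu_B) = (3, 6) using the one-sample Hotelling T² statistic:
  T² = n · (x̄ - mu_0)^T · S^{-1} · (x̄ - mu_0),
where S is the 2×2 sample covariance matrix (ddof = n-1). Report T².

Step 1 — sample mean vector:
  mean(A) = (6 + 5 + 1 + 4 + 1 + 9) / 6 = 26/6 = 4.3333
  mean(B) = (9 + 4 + 8 + 4 + 1 + 3) / 6 = 29/6 = 4.8333
  x̄ = (4.3333, 4.8333),  deviation x̄ - mu_0 = (4.3333, 4.8333) - (3, 6) = (1.3333, -1.1667).

Step 2 — sample covariance matrix, S[i,j] = (1/(n-1)) · Σ_k (x_{k,i} - mean_i) · (x_{k,j} - mean_j), divisor n-1 = 5:
  S[A,A] = ((1.6667)·(1.6667) + (0.6667)·(0.6667) + (-3.3333)·(-3.3333) + (-0.3333)·(-0.3333) + (-3.3333)·(-3.3333) + (4.6667)·(4.6667)) / 5 = 47.3333/5 = 9.4667
  S[A,B] = ((1.6667)·(4.1667) + (0.6667)·(-0.8333) + (-3.3333)·(3.1667) + (-0.3333)·(-0.8333) + (-3.3333)·(-3.8333) + (4.6667)·(-1.8333)) / 5 = 0.3333/5 = 0.0667
  S[B,B] = ((4.1667)·(4.1667) + (-0.8333)·(-0.8333) + (3.1667)·(3.1667) + (-0.8333)·(-0.8333) + (-3.8333)·(-3.8333) + (-1.8333)·(-1.8333)) / 5 = 46.8333/5 = 9.3667
  S = [[9.4667, 0.0667],
 [0.0667, 9.3667]].

Step 3 — invert S. det(S) = 9.4667·9.3667 - (0.0667)² = 88.6667.
  S^{-1} = (1/det) · [[d, -b], [-b, a]] = [[0.1056, -0.0008],
 [-0.0008, 0.1068]].

Step 4 — quadratic form (x̄ - mu_0)^T · S^{-1} · (x̄ - mu_0):
  S^{-1} · (x̄ - mu_0) = (0.1417, -0.1256),
  (x̄ - mu_0)^T · [...] = (1.3333)·(0.1417) + (-1.1667)·(-0.1256) = 0.3355.

Step 5 — scale by n: T² = 6 · 0.3355 = 2.0128.

T² ≈ 2.0128


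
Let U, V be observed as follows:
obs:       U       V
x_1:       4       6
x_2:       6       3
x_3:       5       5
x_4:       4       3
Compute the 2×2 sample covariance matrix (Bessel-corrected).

Step 1 — column means:
  mean(U) = (4 + 6 + 5 + 4) / 4 = 19/4 = 4.75
  mean(V) = (6 + 3 + 5 + 3) / 4 = 17/4 = 4.25

Step 2 — sample covariance S[i,j] = (1/(n-1)) · Σ_k (x_{k,i} - mean_i) · (x_{k,j} - mean_j), with n-1 = 3.
  S[U,U] = ((-0.75)·(-0.75) + (1.25)·(1.25) + (0.25)·(0.25) + (-0.75)·(-0.75)) / 3 = 2.75/3 = 0.9167
  S[U,V] = ((-0.75)·(1.75) + (1.25)·(-1.25) + (0.25)·(0.75) + (-0.75)·(-1.25)) / 3 = -1.75/3 = -0.5833
  S[V,V] = ((1.75)·(1.75) + (-1.25)·(-1.25) + (0.75)·(0.75) + (-1.25)·(-1.25)) / 3 = 6.75/3 = 2.25

S is symmetric (S[j,i] = S[i,j]). Assembling:

S = [[0.9167, -0.5833],
 [-0.5833, 2.25]]


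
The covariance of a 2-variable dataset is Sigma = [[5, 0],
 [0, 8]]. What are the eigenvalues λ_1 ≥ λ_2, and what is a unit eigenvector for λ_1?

Step 1 — characteristic polynomial of 2×2 Sigma:
  det(Sigma - λI) = λ² - trace · λ + det = 0.
  trace = 5 + 8 = 13, det = 5·8 - (0)² = 40.
Step 2 — discriminant:
  Δ = trace² - 4·det = 169 - 160 = 9.
Step 3 — eigenvalues:
  λ = (trace ± √Δ)/2 = (13 ± 3)/2,
  λ_1 = 8,  λ_2 = 5.

Step 4 — unit eigenvector for λ_1: Sigma is diagonal, so its eigenvectors are the coordinate axes. λ_1 = 8 is the diagonal entry on the second coordinate axis, hence
  v_1 = (0, 1) (||v_1|| = 1).

λ_1 = 8,  λ_2 = 5;  v_1 ≈ (0, 1)


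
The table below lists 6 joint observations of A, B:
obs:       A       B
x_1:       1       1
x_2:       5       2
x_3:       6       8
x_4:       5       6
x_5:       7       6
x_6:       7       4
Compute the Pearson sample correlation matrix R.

Step 1 — column means:
  mean(A) = (1 + 5 + 6 + 5 + 7 + 7) / 6 = 31/6 = 5.1667
  mean(B) = (1 + 2 + 8 + 6 + 6 + 4) / 6 = 27/6 = 4.5

Step 2 — sample variances and covariances s[i,j] = (1/(n-1)) · Σ_k (x_{k,i} - mean_i) · (x_{k,j} - mean_j), with n-1 = 5:
  s[A,A] = ((-4.1667)·(-4.1667) + (-0.1667)·(-0.1667) + (0.8333)·(0.8333) + (-0.1667)·(-0.1667) + (1.8333)·(1.8333) + (1.8333)·(1.8333)) / 5 = 24.8333/5 = 4.9667
  s[A,B] = ((-4.1667)·(-3.5) + (-0.1667)·(-2.5) + (0.8333)·(3.5) + (-0.1667)·(1.5) + (1.8333)·(1.5) + (1.8333)·(-0.5)) / 5 = 19.5/5 = 3.9
  s[B,B] = ((-3.5)·(-3.5) + (-2.5)·(-2.5) + (3.5)·(3.5) + (1.5)·(1.5) + (1.5)·(1.5) + (-0.5)·(-0.5)) / 5 = 35.5/5 = 7.1
  Sample standard deviations s_i = √(s[i,i]):
  s(A) = √(4.9667) = 2.2286
  s(B) = √(7.1) = 2.6646

Step 3 — r_{ij} = s_{ij} / (s_i · s_j):
  r[A,A] = 1 (diagonal).
  r[A,B] = 3.9 / (2.2286 · 2.6646) = 3.9 / 5.9383 = 0.6568
  r[B,B] = 1 (diagonal).

R is symmetric with unit diagonal. Assembling:

R = [[1, 0.6568],
 [0.6568, 1]]


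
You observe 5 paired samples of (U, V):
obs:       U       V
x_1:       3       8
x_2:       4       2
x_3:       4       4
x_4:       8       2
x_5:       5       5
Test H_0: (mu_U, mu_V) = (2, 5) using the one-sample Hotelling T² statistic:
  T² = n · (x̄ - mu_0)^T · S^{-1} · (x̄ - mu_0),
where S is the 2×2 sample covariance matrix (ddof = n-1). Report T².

Step 1 — sample mean vector:
  mean(U) = (3 + 4 + 4 + 8 + 5) / 5 = 24/5 = 4.8
  mean(V) = (8 + 2 + 4 + 2 + 5) / 5 = 21/5 = 4.2
  x̄ = (4.8, 4.2),  deviation x̄ - mu_0 = (4.8, 4.2) - (2, 5) = (2.8, -0.8).

Step 2 — sample covariance matrix, S[i,j] = (1/(n-1)) · Σ_k (x_{k,i} - mean_i) · (x_{k,j} - mean_j), divisor n-1 = 4:
  S[U,U] = ((-1.8)·(-1.8) + (-0.8)·(-0.8) + (-0.8)·(-0.8) + (3.2)·(3.2) + (0.2)·(0.2)) / 4 = 14.8/4 = 3.7
  S[U,V] = ((-1.8)·(3.8) + (-0.8)·(-2.2) + (-0.8)·(-0.2) + (3.2)·(-2.2) + (0.2)·(0.8)) / 4 = -11.8/4 = -2.95
  S[V,V] = ((3.8)·(3.8) + (-2.2)·(-2.2) + (-0.2)·(-0.2) + (-2.2)·(-2.2) + (0.8)·(0.8)) / 4 = 24.8/4 = 6.2
  S = [[3.7, -2.95],
 [-2.95, 6.2]].

Step 3 — invert S. det(S) = 3.7·6.2 - (-2.95)² = 14.2375.
  S^{-1} = (1/det) · [[d, -b], [-b, a]] = [[0.4355, 0.2072],
 [0.2072, 0.2599]].

Step 4 — quadratic form (x̄ - mu_0)^T · S^{-1} · (x̄ - mu_0):
  S^{-1} · (x̄ - mu_0) = (1.0536, 0.3723),
  (x̄ - mu_0)^T · [...] = (2.8)·(1.0536) + (-0.8)·(0.3723) = 2.6522.

Step 5 — scale by n: T² = 5 · 2.6522 = 13.2608.

T² ≈ 13.2608


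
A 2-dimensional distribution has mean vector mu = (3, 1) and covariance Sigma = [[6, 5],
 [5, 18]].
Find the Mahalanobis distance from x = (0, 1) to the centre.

Step 1 — centre the observation: (x - mu) = (-3, 0).

Step 2 — invert Sigma. det(Sigma) = 6·18 - (5)² = 83.
  Sigma^{-1} = (1/det) · [[d, -b], [-b, a]] = [[0.2169, -0.0602],
 [-0.0602, 0.0723]].

Step 3 — form the quadratic (x - mu)^T · Sigma^{-1} · (x - mu):
  Sigma^{-1} · (x - mu) = (-0.6506, 0.1807).
  (x - mu)^T · [Sigma^{-1} · (x - mu)] = (-3)·(-0.6506) + (0)·(0.1807) = 1.9518.

Step 4 — take square root: d = √(1.9518) ≈ 1.3971.

d(x, mu) = √(1.9518) ≈ 1.3971


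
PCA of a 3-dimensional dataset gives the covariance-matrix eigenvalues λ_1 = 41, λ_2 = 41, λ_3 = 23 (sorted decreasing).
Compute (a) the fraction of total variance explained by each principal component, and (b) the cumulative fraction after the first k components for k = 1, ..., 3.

Step 1 — total variance = trace(Sigma) = Σ λ_i = 41 + 41 + 23 = 105.

Step 2 — fraction explained by component i = λ_i / Σ λ:
  PC1: 41/105 = 0.3905
  PC2: 41/105 = 0.3905
  PC3: 23/105 = 0.219

Step 3 — cumulative fraction after k components = (λ_1 + ... + λ_k) / Σ λ:
  k = 1: 41/105 = 0.3905
  k = 2: (41 + 41)/105 = 82/105 = 0.781
  k = 3: (41 + 41 + 23)/105 = 105/105 = 1

Summary (fraction, with percent):

explained: PC1 0.3905 (39.05%), PC2 0.3905 (39.05%), PC3 0.219 (21.9%);  cumulative: 0.3905, 0.781, 1


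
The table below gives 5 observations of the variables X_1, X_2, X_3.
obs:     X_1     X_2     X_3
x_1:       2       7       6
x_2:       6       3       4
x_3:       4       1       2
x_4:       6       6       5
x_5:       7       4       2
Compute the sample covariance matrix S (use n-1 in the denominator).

Step 1 — column means:
  mean(X_1) = (2 + 6 + 4 + 6 + 7) / 5 = 25/5 = 5
  mean(X_2) = (7 + 3 + 1 + 6 + 4) / 5 = 21/5 = 4.2
  mean(X_3) = (6 + 4 + 2 + 5 + 2) / 5 = 19/5 = 3.8

Step 2 — sample covariance S[i,j] = (1/(n-1)) · Σ_k (x_{k,i} - mean_i) · (x_{k,j} - mean_j), with n-1 = 4.
  S[X_1,X_1] = ((-3)·(-3) + (1)·(1) + (-1)·(-1) + (1)·(1) + (2)·(2)) / 4 = 16/4 = 4
  S[X_1,X_2] = ((-3)·(2.8) + (1)·(-1.2) + (-1)·(-3.2) + (1)·(1.8) + (2)·(-0.2)) / 4 = -5/4 = -1.25
  S[X_1,X_3] = ((-3)·(2.2) + (1)·(0.2) + (-1)·(-1.8) + (1)·(1.2) + (2)·(-1.8)) / 4 = -7/4 = -1.75
  S[X_2,X_2] = ((2.8)·(2.8) + (-1.2)·(-1.2) + (-3.2)·(-3.2) + (1.8)·(1.8) + (-0.2)·(-0.2)) / 4 = 22.8/4 = 5.7
  S[X_2,X_3] = ((2.8)·(2.2) + (-1.2)·(0.2) + (-3.2)·(-1.8) + (1.8)·(1.2) + (-0.2)·(-1.8)) / 4 = 14.2/4 = 3.55
  S[X_3,X_3] = ((2.2)·(2.2) + (0.2)·(0.2) + (-1.8)·(-1.8) + (1.2)·(1.2) + (-1.8)·(-1.8)) / 4 = 12.8/4 = 3.2

S is symmetric (S[j,i] = S[i,j]). Assembling:

S = [[4, -1.25, -1.75],
 [-1.25, 5.7, 3.55],
 [-1.75, 3.55, 3.2]]


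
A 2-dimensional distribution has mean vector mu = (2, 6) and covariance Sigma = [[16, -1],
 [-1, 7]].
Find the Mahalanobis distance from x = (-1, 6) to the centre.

Step 1 — centre the observation: (x - mu) = (-3, 0).

Step 2 — invert Sigma. det(Sigma) = 16·7 - (-1)² = 111.
  Sigma^{-1} = (1/det) · [[d, -b], [-b, a]] = [[0.0631, 0.009],
 [0.009, 0.1441]].

Step 3 — form the quadratic (x - mu)^T · Sigma^{-1} · (x - mu):
  Sigma^{-1} · (x - mu) = (-0.1892, -0.027).
  (x - mu)^T · [Sigma^{-1} · (x - mu)] = (-3)·(-0.1892) + (0)·(-0.027) = 0.5676.

Step 4 — take square root: d = √(0.5676) ≈ 0.7534.

d(x, mu) = √(0.5676) ≈ 0.7534


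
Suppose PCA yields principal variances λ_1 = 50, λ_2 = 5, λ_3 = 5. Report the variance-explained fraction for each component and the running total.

Step 1 — total variance = trace(Sigma) = Σ λ_i = 50 + 5 + 5 = 60.

Step 2 — fraction explained by component i = λ_i / Σ λ:
  PC1: 50/60 = 0.8333
  PC2: 5/60 = 0.0833
  PC3: 5/60 = 0.0833

Step 3 — cumulative fraction after k components = (λ_1 + ... + λ_k) / Σ λ:
  k = 1: 50/60 = 0.8333
  k = 2: (50 + 5)/60 = 55/60 = 0.9167
  k = 3: (50 + 5 + 5)/60 = 60/60 = 1

Summary (fraction, with percent):

explained: PC1 0.8333 (83.33%), PC2 0.0833 (8.33%), PC3 0.0833 (8.33%);  cumulative: 0.8333, 0.9167, 1


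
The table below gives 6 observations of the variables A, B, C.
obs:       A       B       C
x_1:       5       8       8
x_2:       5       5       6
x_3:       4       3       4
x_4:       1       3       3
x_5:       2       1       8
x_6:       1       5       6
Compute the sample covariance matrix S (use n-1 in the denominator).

Step 1 — column means:
  mean(A) = (5 + 5 + 4 + 1 + 2 + 1) / 6 = 18/6 = 3
  mean(B) = (8 + 5 + 3 + 3 + 1 + 5) / 6 = 25/6 = 4.1667
  mean(C) = (8 + 6 + 4 + 3 + 8 + 6) / 6 = 35/6 = 5.8333

Step 2 — sample covariance S[i,j] = (1/(n-1)) · Σ_k (x_{k,i} - mean_i) · (x_{k,j} - mean_j), with n-1 = 5.
  S[A,A] = ((2)·(2) + (2)·(2) + (1)·(1) + (-2)·(-2) + (-1)·(-1) + (-2)·(-2)) / 5 = 18/5 = 3.6
  S[A,B] = ((2)·(3.8333) + (2)·(0.8333) + (1)·(-1.1667) + (-2)·(-1.1667) + (-1)·(-3.1667) + (-2)·(0.8333)) / 5 = 12/5 = 2.4
  S[A,C] = ((2)·(2.1667) + (2)·(0.1667) + (1)·(-1.8333) + (-2)·(-2.8333) + (-1)·(2.1667) + (-2)·(0.1667)) / 5 = 6/5 = 1.2
  S[B,B] = ((3.8333)·(3.8333) + (0.8333)·(0.8333) + (-1.1667)·(-1.1667) + (-1.1667)·(-1.1667) + (-3.1667)·(-3.1667) + (0.8333)·(0.8333)) / 5 = 28.8333/5 = 5.7667
  S[B,C] = ((3.8333)·(2.1667) + (0.8333)·(0.1667) + (-1.1667)·(-1.8333) + (-1.1667)·(-2.8333) + (-3.1667)·(2.1667) + (0.8333)·(0.1667)) / 5 = 7.1667/5 = 1.4333
  S[C,C] = ((2.1667)·(2.1667) + (0.1667)·(0.1667) + (-1.8333)·(-1.8333) + (-2.8333)·(-2.8333) + (2.1667)·(2.1667) + (0.1667)·(0.1667)) / 5 = 20.8333/5 = 4.1667

S is symmetric (S[j,i] = S[i,j]). Assembling:

S = [[3.6, 2.4, 1.2],
 [2.4, 5.7667, 1.4333],
 [1.2, 1.4333, 4.1667]]


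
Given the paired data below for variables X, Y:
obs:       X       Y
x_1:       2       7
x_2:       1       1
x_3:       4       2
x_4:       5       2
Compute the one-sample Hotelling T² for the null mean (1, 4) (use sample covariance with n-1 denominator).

Step 1 — sample mean vector:
  mean(X) = (2 + 1 + 4 + 5) / 4 = 12/4 = 3
  mean(Y) = (7 + 1 + 2 + 2) / 4 = 12/4 = 3
  x̄ = (3, 3),  deviation x̄ - mu_0 = (3, 3) - (1, 4) = (2, -1).

Step 2 — sample covariance matrix, S[i,j] = (1/(n-1)) · Σ_k (x_{k,i} - mean_i) · (x_{k,j} - mean_j), divisor n-1 = 3:
  S[X,X] = ((-1)·(-1) + (-2)·(-2) + (1)·(1) + (2)·(2)) / 3 = 10/3 = 3.3333
  S[X,Y] = ((-1)·(4) + (-2)·(-2) + (1)·(-1) + (2)·(-1)) / 3 = -3/3 = -1
  S[Y,Y] = ((4)·(4) + (-2)·(-2) + (-1)·(-1) + (-1)·(-1)) / 3 = 22/3 = 7.3333
  S = [[3.3333, -1],
 [-1, 7.3333]].

Step 3 — invert S. det(S) = 3.3333·7.3333 - (-1)² = 23.4444.
  S^{-1} = (1/det) · [[d, -b], [-b, a]] = [[0.3128, 0.0427],
 [0.0427, 0.1422]].

Step 4 — quadratic form (x̄ - mu_0)^T · S^{-1} · (x̄ - mu_0):
  S^{-1} · (x̄ - mu_0) = (0.5829, -0.0569),
  (x̄ - mu_0)^T · [...] = (2)·(0.5829) + (-1)·(-0.0569) = 1.2227.

Step 5 — scale by n: T² = 4 · 1.2227 = 4.891.

T² ≈ 4.891


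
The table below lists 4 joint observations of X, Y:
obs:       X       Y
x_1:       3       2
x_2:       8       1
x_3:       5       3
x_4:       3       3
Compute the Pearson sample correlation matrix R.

Step 1 — column means:
  mean(X) = (3 + 8 + 5 + 3) / 4 = 19/4 = 4.75
  mean(Y) = (2 + 1 + 3 + 3) / 4 = 9/4 = 2.25

Step 2 — sample variances and covariances s[i,j] = (1/(n-1)) · Σ_k (x_{k,i} - mean_i) · (x_{k,j} - mean_j), with n-1 = 3:
  s[X,X] = ((-1.75)·(-1.75) + (3.25)·(3.25) + (0.25)·(0.25) + (-1.75)·(-1.75)) / 3 = 16.75/3 = 5.5833
  s[X,Y] = ((-1.75)·(-0.25) + (3.25)·(-1.25) + (0.25)·(0.75) + (-1.75)·(0.75)) / 3 = -4.75/3 = -1.5833
  s[Y,Y] = ((-0.25)·(-0.25) + (-1.25)·(-1.25) + (0.75)·(0.75) + (0.75)·(0.75)) / 3 = 2.75/3 = 0.9167
  Sample standard deviations s_i = √(s[i,i]):
  s(X) = √(5.5833) = 2.3629
  s(Y) = √(0.9167) = 0.9574

Step 3 — r_{ij} = s_{ij} / (s_i · s_j):
  r[X,X] = 1 (diagonal).
  r[X,Y] = -1.5833 / (2.3629 · 0.9574) = -1.5833 / 2.2623 = -0.6999
  r[Y,Y] = 1 (diagonal).

R is symmetric with unit diagonal. Assembling:

R = [[1, -0.6999],
 [-0.6999, 1]]
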